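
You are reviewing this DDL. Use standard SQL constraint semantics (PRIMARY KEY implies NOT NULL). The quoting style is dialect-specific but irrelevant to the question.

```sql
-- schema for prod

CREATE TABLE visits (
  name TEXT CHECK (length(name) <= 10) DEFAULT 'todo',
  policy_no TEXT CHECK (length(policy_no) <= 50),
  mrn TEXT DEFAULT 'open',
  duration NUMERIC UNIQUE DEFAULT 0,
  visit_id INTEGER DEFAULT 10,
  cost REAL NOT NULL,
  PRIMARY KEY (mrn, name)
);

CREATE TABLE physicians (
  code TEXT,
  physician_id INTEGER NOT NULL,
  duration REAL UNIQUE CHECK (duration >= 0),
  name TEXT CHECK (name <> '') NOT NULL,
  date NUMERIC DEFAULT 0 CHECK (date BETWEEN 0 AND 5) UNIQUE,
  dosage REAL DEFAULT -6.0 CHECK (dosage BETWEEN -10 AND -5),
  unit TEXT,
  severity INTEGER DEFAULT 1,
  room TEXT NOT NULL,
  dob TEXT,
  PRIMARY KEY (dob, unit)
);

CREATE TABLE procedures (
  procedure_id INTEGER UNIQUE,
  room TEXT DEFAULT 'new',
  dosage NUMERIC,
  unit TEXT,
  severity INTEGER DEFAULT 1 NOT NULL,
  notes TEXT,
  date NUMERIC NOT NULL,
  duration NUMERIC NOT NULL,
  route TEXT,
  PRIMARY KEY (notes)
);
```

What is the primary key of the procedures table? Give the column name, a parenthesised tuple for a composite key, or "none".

notes

notes is declared PRIMARY KEY as a table-level PRIMARY KEY clause.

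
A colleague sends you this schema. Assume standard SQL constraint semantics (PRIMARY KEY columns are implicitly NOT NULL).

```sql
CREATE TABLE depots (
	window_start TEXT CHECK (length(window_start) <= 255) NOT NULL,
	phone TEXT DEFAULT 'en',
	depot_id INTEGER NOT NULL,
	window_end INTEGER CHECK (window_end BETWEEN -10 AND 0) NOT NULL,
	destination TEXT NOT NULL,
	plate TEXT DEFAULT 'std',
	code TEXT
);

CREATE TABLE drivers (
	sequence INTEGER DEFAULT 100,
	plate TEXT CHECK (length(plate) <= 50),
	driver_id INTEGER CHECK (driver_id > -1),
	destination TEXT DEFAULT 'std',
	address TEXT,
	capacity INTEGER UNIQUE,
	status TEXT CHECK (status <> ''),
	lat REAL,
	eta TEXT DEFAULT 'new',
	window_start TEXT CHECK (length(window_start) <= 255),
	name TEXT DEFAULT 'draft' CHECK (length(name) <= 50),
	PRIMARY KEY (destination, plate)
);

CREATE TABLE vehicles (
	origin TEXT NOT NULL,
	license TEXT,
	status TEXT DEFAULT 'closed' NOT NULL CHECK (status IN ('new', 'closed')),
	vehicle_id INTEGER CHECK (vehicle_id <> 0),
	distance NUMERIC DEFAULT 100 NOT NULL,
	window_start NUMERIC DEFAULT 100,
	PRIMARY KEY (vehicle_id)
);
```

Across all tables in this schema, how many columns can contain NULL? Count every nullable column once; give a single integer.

14

depots: 3 nullable (phone, plate, code — PK none and explicit NOT NULL columns excluded).
drivers: 9 nullable (sequence, driver_id, address, capacity, status, lat, eta, window_start, name — PK (destination, plate) and explicit NOT NULL columns excluded).
vehicles: 2 nullable (license, window_start — PK (vehicle_id) and explicit NOT NULL columns excluded).
Total: 3 + 9 + 2 = 14.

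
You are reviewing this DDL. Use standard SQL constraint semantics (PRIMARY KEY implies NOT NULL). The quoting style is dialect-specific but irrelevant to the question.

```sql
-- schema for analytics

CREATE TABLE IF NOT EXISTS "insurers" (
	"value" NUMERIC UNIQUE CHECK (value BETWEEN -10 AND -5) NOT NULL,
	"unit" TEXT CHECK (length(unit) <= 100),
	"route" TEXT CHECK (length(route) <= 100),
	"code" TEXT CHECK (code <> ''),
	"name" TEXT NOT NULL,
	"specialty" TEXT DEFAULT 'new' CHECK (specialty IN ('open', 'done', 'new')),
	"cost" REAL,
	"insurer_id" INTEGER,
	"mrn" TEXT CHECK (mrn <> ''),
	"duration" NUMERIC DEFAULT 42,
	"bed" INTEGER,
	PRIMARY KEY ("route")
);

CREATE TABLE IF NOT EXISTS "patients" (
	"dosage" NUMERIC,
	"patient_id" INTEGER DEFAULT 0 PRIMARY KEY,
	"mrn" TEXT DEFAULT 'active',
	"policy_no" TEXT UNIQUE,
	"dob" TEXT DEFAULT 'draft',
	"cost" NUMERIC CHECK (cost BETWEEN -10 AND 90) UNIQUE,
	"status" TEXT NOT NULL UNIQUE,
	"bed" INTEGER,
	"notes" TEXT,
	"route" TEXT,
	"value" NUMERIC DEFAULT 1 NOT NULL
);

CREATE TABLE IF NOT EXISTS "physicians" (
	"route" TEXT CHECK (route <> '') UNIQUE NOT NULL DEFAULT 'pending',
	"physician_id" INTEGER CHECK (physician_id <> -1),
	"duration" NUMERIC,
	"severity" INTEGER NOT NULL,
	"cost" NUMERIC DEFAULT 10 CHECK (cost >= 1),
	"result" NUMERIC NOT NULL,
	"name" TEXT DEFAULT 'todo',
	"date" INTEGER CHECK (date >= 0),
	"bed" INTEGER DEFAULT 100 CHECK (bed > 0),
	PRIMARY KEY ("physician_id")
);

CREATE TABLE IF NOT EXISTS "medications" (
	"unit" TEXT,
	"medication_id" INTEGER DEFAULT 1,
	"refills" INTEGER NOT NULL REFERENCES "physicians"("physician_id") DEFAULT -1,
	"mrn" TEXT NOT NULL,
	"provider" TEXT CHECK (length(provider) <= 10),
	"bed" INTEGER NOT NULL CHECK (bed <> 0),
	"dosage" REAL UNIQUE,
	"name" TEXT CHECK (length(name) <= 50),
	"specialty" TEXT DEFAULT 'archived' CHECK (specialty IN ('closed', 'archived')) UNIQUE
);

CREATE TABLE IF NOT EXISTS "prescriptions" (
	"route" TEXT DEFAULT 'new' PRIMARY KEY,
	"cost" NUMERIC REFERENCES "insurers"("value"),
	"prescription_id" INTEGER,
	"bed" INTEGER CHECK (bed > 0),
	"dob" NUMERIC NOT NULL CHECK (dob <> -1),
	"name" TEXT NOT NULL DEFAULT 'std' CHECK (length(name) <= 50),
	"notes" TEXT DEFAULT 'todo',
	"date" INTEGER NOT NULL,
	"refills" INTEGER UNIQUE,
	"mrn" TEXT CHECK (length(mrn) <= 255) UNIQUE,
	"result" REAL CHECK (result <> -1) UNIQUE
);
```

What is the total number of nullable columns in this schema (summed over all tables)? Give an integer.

insurers: 8 nullable (unit, code, specialty, cost, insurer_id, mrn, duration, bed — PK (route) and explicit NOT NULL columns excluded).
patients: 8 nullable (dosage, mrn, policy_no, dob, cost, bed, notes, route — PK (patient_id) and explicit NOT NULL columns excluded).
physicians: 5 nullable (duration, cost, name, date, bed — PK (physician_id) and explicit NOT NULL columns excluded).
medications: 6 nullable (unit, medication_id, provider, dosage, name, specialty — PK none and explicit NOT NULL columns excluded).
prescriptions: 7 nullable (cost, prescription_id, bed, notes, refills, mrn, result — PK (route) and explicit NOT NULL columns excluded).
Total: 8 + 8 + 5 + 6 + 7 = 34.

34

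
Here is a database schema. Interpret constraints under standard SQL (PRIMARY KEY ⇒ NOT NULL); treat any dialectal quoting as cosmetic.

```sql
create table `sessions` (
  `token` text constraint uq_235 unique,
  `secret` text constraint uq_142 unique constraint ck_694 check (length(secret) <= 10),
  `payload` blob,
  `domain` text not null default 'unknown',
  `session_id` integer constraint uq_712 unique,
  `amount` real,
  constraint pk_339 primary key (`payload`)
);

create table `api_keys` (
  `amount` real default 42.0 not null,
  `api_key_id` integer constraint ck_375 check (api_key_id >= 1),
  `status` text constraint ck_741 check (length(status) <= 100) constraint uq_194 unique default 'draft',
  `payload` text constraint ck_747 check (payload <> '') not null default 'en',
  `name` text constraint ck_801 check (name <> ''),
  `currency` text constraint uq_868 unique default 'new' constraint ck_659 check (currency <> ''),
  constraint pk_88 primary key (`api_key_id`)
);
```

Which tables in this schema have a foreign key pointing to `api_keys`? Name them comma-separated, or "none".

No REFERENCES clause anywhere in the schema names api_keys.

none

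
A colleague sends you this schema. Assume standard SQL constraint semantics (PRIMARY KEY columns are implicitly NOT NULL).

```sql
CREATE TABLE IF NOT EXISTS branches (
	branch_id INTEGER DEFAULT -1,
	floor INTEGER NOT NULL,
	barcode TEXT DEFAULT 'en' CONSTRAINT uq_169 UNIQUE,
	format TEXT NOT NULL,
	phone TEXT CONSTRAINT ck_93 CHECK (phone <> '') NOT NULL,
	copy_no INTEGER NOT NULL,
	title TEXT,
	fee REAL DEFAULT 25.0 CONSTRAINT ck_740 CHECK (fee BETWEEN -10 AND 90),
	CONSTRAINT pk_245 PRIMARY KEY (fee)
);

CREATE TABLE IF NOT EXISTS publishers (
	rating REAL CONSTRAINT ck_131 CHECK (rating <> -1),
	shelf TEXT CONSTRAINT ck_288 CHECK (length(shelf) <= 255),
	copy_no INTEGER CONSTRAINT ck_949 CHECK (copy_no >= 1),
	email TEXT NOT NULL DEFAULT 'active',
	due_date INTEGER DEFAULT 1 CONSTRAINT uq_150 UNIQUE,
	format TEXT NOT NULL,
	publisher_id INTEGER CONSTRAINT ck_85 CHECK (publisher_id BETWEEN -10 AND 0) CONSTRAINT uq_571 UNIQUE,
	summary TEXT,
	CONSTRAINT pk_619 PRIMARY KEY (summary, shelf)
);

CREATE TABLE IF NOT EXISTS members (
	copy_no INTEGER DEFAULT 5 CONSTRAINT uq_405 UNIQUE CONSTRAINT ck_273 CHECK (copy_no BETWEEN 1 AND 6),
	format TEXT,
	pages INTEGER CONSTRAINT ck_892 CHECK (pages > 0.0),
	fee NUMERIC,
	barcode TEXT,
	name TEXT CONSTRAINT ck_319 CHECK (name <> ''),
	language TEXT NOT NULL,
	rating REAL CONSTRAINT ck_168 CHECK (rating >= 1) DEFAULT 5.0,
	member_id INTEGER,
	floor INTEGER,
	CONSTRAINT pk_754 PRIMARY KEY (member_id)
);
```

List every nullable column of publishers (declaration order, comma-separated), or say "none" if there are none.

- rating: CHECK does not forbid NULL (a CHECK constraint passes when its expression is NULL) → nullable.
- shelf: part of the PRIMARY KEY, which implies NOT NULL → not nullable.
- copy_no: CHECK does not forbid NULL (a CHECK constraint passes when its expression is NULL) → nullable.
- email: declared NOT NULL → not nullable.
- due_date: UNIQUE does not imply NOT NULL → nullable.
- format: declared NOT NULL → not nullable.
- publisher_id: CHECK does not forbid NULL (a CHECK constraint passes when its expression is NULL) → nullable.
- summary: part of the PRIMARY KEY, which implies NOT NULL → not nullable.

rating, copy_no, due_date, publisher_id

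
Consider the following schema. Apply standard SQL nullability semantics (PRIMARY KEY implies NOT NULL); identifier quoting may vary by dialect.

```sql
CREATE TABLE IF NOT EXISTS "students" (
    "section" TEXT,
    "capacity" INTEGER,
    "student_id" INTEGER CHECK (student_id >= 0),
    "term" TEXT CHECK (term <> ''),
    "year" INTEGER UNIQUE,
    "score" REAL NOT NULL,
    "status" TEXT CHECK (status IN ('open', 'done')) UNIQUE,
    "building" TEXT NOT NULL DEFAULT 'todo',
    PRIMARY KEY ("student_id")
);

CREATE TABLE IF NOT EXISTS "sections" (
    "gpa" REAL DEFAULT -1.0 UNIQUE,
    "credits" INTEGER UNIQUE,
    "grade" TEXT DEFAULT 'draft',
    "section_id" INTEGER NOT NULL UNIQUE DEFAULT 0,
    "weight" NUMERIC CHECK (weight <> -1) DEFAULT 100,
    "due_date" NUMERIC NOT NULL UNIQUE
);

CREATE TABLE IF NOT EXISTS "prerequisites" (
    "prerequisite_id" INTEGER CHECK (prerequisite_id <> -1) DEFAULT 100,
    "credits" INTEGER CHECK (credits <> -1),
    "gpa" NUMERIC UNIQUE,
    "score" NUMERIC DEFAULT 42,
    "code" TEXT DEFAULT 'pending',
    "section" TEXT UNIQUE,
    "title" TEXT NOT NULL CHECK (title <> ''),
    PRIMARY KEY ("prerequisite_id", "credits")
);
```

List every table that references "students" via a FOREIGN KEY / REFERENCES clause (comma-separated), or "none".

none

No REFERENCES clause anywhere in the schema names students.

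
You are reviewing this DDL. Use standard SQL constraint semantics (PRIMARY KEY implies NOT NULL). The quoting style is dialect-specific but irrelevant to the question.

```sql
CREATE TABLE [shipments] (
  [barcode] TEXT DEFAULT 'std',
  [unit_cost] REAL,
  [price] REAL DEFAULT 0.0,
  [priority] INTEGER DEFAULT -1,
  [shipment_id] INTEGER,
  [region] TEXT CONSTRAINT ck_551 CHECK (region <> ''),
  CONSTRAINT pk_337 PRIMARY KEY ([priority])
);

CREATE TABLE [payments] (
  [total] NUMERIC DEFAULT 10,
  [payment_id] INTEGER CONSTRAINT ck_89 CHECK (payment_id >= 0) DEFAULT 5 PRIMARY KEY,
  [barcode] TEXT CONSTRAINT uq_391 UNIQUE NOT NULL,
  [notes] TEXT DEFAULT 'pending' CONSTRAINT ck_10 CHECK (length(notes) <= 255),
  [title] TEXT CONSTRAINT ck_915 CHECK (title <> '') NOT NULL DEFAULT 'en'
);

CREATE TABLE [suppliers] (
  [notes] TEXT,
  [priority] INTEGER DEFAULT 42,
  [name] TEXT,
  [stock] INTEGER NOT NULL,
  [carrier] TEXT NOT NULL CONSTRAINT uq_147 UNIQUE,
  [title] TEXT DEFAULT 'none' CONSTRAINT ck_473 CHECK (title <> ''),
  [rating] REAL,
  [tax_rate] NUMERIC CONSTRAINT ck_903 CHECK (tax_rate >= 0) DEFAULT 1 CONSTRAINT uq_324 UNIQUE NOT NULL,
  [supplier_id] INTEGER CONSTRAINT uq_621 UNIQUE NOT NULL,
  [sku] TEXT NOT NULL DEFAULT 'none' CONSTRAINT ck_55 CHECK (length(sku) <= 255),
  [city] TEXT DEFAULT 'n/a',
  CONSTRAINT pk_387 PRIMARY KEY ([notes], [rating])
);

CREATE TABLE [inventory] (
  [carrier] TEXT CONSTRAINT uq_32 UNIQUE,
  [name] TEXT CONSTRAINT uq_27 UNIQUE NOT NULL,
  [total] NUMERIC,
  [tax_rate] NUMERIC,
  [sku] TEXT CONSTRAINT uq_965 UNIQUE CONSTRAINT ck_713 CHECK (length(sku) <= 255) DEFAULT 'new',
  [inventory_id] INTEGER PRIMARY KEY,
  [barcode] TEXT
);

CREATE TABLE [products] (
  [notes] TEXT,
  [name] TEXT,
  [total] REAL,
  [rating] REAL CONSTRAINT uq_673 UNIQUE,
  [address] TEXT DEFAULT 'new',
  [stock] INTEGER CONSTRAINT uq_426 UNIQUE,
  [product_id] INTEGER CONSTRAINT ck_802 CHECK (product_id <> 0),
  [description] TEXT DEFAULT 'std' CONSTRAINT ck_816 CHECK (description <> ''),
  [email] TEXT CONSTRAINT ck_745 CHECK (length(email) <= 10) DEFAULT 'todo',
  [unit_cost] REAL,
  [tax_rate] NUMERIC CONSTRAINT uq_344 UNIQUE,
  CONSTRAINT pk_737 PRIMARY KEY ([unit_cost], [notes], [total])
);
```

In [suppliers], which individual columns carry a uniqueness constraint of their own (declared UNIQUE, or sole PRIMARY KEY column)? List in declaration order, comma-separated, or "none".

carrier, tax_rate, supplier_id

- notes: part of a composite PRIMARY KEY — only the tuple is unique, not this column on its own.
- priority: no UNIQUE or single-column PK constraint.
- name: no UNIQUE or single-column PK constraint.
- stock: no UNIQUE or single-column PK constraint.
- carrier: declared UNIQUE → unique.
- title: no UNIQUE or single-column PK constraint.
- rating: part of a composite PRIMARY KEY — only the tuple is unique, not this column on its own.
- tax_rate: declared UNIQUE → unique.
- supplier_id: declared UNIQUE → unique.
- sku: no UNIQUE or single-column PK constraint.
- city: no UNIQUE or single-column PK constraint.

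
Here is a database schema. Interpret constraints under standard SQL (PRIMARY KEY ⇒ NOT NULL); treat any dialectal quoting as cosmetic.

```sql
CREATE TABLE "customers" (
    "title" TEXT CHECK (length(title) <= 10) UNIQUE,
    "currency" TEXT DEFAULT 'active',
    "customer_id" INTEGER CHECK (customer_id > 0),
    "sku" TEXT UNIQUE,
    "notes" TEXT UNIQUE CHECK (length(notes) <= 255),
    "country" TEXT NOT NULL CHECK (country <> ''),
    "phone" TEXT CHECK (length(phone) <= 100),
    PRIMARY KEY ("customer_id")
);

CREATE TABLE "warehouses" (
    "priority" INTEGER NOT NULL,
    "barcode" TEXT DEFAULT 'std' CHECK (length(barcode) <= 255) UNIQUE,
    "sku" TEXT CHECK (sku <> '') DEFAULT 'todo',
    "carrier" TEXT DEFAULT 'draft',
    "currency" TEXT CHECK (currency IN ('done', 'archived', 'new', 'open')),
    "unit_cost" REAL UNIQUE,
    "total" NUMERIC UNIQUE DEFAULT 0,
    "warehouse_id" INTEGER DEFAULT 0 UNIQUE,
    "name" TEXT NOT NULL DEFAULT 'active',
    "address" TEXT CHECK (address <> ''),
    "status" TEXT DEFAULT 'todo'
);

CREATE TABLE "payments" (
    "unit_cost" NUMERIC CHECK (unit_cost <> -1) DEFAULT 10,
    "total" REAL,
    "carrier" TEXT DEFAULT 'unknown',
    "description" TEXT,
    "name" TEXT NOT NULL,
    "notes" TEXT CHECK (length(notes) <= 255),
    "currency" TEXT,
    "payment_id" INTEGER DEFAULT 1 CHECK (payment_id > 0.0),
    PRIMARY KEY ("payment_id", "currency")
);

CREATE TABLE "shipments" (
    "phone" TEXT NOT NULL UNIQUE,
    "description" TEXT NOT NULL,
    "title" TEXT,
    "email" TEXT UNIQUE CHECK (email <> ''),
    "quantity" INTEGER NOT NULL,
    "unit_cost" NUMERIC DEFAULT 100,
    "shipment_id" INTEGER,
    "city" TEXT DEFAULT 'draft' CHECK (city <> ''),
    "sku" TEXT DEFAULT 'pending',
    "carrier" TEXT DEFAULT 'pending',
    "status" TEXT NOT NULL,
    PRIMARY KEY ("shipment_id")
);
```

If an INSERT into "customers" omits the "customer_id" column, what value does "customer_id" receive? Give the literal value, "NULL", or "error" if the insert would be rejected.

customer_id has no DEFAULT clause.
Omitting it would insert NULL, but it is part of the PRIMARY KEY, so the INSERT fails.

error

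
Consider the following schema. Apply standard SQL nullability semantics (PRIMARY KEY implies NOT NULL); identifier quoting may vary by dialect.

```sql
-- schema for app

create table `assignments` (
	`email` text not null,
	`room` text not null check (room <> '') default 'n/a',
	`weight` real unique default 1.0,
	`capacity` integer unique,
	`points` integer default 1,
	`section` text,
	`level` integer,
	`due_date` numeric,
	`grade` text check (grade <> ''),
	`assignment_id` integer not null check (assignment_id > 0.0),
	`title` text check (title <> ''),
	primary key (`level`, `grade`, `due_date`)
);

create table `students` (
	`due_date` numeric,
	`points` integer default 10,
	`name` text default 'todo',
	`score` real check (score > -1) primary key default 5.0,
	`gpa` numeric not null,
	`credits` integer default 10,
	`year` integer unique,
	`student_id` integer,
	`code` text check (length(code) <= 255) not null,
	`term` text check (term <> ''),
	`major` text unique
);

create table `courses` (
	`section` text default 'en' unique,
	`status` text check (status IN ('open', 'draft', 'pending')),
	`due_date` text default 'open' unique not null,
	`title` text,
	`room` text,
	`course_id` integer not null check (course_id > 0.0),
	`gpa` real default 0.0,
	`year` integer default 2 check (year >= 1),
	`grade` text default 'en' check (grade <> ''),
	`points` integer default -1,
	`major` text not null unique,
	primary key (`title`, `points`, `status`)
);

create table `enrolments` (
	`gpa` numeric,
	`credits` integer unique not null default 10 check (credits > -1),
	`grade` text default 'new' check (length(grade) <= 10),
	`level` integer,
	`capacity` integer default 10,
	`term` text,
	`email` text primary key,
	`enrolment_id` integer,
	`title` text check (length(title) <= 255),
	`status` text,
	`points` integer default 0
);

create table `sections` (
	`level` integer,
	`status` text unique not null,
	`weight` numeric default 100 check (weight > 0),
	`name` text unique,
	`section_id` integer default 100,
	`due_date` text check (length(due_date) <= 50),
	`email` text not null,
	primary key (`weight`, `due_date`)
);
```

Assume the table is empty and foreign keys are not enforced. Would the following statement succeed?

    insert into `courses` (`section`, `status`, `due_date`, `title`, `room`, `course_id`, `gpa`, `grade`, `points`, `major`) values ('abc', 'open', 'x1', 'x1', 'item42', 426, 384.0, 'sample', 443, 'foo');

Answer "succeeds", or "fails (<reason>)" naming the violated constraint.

NOT NULL columns: course_id is supplied; due_date is supplied; major is supplied; points is supplied; status is supplied; title is supplied.
CHECK constraints: 'open' satisfies (status IN ('open', 'draft', 'pending')); 426 satisfies (course_id > 0.0); 'sample' satisfies (grade <> '').
No constraint is violated.

succeeds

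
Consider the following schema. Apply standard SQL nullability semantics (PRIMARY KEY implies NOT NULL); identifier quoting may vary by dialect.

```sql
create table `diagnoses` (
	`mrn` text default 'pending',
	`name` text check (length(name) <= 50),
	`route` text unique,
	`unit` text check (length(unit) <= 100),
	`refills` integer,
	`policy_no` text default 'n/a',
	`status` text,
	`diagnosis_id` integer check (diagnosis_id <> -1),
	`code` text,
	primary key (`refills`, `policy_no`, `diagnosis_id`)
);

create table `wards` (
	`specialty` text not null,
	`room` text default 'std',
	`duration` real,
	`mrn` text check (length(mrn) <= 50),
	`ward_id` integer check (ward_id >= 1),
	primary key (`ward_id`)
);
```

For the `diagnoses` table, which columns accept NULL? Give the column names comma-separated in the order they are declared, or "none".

mrn, name, route, unit, status, code

- mrn: DEFAULT only fills an omitted column; an explicit NULL is still allowed → nullable.
- name: CHECK does not forbid NULL (a CHECK constraint passes when its expression is NULL) → nullable.
- route: UNIQUE does not imply NOT NULL → nullable.
- unit: CHECK does not forbid NULL (a CHECK constraint passes when its expression is NULL) → nullable.
- refills: part of the PRIMARY KEY, which implies NOT NULL → not nullable.
- policy_no: part of the PRIMARY KEY, which implies NOT NULL → not nullable.
- status: no NOT NULL constraint applies → nullable.
- diagnosis_id: part of the PRIMARY KEY, which implies NOT NULL → not nullable.
- code: no NOT NULL constraint applies → nullable.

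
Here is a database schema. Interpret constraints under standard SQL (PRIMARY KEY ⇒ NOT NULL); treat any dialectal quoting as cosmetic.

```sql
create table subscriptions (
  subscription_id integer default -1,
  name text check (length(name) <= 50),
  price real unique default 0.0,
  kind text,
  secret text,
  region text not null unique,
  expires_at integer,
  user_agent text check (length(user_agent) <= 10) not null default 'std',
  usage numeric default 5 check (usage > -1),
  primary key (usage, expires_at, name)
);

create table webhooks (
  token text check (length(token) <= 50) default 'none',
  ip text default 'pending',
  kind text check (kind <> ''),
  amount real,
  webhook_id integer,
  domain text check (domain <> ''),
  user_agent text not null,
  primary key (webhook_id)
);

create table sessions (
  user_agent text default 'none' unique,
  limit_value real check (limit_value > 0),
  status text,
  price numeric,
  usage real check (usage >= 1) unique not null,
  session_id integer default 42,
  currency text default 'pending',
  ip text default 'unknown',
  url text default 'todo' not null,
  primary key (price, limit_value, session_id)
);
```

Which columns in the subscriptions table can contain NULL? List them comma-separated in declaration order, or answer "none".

- subscription_id: DEFAULT only fills an omitted column; an explicit NULL is still allowed → nullable.
- name: part of the PRIMARY KEY, which implies NOT NULL → not nullable.
- price: UNIQUE does not imply NOT NULL → nullable.
- kind: no NOT NULL constraint applies → nullable.
- secret: no NOT NULL constraint applies → nullable.
- region: declared NOT NULL → not nullable.
- expires_at: part of the PRIMARY KEY, which implies NOT NULL → not nullable.
- user_agent: declared NOT NULL → not nullable.
- usage: part of the PRIMARY KEY, which implies NOT NULL → not nullable.

subscription_id, price, kind, secret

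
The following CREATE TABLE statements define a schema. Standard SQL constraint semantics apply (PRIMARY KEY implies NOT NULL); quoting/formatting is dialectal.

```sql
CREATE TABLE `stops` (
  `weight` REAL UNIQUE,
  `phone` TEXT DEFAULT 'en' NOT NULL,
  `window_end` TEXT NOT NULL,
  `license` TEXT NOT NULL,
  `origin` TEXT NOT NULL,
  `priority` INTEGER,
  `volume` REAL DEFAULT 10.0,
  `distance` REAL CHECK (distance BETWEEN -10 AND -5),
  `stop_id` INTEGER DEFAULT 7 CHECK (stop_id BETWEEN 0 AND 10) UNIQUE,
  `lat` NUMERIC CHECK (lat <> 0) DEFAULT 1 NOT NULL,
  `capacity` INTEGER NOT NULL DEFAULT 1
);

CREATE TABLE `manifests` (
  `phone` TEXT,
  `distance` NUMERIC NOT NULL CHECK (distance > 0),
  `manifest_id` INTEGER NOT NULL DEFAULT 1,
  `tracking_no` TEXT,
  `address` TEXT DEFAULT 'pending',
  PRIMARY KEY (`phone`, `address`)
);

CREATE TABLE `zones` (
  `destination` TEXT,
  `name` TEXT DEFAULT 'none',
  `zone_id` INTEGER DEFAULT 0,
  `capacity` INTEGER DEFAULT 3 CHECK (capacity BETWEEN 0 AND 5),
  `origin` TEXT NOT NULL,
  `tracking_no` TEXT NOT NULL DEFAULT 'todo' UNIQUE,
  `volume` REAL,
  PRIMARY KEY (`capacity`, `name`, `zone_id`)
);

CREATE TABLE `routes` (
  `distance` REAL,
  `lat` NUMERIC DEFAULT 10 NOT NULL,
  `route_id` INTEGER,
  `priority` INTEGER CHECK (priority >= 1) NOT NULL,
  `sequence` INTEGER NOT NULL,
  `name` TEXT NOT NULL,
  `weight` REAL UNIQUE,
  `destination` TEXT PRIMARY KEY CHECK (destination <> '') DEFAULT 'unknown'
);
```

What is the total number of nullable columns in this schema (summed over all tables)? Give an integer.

stops: 5 nullable (weight, priority, volume, distance, stop_id — PK none and explicit NOT NULL columns excluded).
manifests: 1 nullable (tracking_no — PK (phone, address) and explicit NOT NULL columns excluded).
zones: 2 nullable (destination, volume — PK (capacity, name, zone_id) and explicit NOT NULL columns excluded).
routes: 3 nullable (distance, route_id, weight — PK (destination) and explicit NOT NULL columns excluded).
Total: 5 + 1 + 2 + 3 = 11.

11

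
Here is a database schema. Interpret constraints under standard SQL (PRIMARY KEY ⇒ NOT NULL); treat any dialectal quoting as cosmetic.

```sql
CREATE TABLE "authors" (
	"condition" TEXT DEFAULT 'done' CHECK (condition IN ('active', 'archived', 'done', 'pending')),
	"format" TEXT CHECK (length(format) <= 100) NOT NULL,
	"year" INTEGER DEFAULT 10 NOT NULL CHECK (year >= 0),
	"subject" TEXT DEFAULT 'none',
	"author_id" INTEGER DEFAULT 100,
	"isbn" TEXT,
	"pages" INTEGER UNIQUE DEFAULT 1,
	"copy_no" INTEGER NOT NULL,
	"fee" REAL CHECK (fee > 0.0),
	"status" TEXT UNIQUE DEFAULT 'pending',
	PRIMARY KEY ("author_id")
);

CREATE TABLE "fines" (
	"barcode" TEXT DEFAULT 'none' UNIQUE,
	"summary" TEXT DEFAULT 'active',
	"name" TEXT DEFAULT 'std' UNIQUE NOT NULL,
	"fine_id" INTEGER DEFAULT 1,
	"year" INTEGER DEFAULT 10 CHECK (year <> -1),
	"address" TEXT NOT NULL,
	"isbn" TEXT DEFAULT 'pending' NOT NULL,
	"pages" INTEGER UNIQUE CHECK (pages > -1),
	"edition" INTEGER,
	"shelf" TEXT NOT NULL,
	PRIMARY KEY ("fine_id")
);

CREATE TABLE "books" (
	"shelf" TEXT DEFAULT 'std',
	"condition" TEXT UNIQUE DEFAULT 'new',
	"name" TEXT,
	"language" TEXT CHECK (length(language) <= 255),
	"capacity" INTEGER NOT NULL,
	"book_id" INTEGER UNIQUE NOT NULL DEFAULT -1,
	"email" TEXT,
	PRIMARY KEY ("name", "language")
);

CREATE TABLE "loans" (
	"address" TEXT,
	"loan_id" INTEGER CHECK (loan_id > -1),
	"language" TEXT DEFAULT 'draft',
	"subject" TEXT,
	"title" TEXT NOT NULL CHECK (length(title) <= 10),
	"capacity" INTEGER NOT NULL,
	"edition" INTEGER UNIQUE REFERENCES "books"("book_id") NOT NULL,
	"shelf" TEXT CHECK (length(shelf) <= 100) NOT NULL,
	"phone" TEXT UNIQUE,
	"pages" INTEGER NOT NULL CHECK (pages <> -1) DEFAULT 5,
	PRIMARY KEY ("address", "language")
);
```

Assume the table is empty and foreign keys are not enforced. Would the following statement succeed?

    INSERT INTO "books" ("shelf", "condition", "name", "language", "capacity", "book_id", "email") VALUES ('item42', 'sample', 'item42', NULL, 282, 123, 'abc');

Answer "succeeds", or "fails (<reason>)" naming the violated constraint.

fails (NOT NULL on language)

language is explicitly set to NULL, but language is part of the PRIMARY KEY (implied NOT NULL).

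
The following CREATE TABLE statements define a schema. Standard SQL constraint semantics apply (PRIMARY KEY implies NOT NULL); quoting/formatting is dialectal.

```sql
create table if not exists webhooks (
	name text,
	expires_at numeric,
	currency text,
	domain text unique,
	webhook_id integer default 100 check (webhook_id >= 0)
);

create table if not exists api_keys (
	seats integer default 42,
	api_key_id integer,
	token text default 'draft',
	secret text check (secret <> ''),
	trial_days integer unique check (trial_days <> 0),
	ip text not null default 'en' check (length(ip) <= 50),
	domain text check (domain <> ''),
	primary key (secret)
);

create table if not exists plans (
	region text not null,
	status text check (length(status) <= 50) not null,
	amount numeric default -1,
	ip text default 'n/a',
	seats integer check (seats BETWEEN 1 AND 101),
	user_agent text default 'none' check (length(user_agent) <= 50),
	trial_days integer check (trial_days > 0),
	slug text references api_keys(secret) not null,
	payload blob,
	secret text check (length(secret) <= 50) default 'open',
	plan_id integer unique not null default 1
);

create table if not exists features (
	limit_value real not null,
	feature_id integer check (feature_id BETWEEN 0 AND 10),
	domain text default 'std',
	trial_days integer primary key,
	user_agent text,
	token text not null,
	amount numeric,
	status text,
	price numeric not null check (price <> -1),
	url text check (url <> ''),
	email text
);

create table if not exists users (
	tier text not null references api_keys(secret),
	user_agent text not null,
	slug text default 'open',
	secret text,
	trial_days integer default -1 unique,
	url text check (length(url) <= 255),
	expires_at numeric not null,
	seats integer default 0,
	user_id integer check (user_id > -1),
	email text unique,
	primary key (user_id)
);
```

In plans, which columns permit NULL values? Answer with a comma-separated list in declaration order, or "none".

amount, ip, seats, user_agent, trial_days, payload, secret

- region: declared NOT NULL → not nullable.
- status: declared NOT NULL → not nullable.
- amount: DEFAULT only fills an omitted column; an explicit NULL is still allowed → nullable.
- ip: DEFAULT only fills an omitted column; an explicit NULL is still allowed → nullable.
- seats: CHECK does not forbid NULL (a CHECK constraint passes when its expression is NULL) → nullable.
- user_agent: CHECK does not forbid NULL (a CHECK constraint passes when its expression is NULL) → nullable.
- trial_days: CHECK does not forbid NULL (a CHECK constraint passes when its expression is NULL) → nullable.
- slug: declared NOT NULL → not nullable.
- payload: no NOT NULL constraint applies → nullable.
- secret: CHECK does not forbid NULL (a CHECK constraint passes when its expression is NULL) → nullable.
- plan_id: declared NOT NULL → not nullable.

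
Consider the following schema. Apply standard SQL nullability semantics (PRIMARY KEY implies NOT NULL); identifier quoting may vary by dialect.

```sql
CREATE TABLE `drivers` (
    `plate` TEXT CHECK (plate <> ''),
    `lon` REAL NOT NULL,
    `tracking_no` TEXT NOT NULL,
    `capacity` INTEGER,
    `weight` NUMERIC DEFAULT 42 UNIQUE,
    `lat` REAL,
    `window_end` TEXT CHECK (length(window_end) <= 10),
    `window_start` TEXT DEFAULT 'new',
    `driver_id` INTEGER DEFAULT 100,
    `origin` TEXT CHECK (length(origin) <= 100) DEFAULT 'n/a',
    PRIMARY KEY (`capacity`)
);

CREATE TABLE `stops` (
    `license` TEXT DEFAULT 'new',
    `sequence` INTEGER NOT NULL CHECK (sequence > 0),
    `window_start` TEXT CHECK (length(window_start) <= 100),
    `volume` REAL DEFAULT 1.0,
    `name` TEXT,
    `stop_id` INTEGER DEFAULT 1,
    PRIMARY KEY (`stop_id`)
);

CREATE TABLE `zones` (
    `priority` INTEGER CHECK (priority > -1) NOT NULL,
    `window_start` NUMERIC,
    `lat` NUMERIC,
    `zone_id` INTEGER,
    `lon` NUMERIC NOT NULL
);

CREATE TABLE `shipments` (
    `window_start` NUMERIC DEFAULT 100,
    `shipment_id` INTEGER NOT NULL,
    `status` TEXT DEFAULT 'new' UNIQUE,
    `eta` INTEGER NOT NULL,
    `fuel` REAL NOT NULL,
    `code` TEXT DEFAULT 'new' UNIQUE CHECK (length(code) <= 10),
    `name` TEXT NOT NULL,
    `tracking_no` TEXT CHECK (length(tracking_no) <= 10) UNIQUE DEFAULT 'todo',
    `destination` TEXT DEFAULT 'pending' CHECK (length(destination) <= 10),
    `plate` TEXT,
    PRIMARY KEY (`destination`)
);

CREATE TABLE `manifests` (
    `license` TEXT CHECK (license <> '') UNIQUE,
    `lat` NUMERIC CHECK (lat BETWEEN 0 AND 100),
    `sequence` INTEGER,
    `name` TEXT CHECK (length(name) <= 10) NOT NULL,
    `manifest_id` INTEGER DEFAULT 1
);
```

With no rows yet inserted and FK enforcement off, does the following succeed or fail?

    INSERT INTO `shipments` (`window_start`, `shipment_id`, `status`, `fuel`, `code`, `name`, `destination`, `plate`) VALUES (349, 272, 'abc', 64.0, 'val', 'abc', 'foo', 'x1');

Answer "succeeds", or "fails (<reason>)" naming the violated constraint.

eta is omitted from the column list and has no DEFAULT, so it would receive NULL.
But eta is declared NOT NULL.

fails (NOT NULL on eta)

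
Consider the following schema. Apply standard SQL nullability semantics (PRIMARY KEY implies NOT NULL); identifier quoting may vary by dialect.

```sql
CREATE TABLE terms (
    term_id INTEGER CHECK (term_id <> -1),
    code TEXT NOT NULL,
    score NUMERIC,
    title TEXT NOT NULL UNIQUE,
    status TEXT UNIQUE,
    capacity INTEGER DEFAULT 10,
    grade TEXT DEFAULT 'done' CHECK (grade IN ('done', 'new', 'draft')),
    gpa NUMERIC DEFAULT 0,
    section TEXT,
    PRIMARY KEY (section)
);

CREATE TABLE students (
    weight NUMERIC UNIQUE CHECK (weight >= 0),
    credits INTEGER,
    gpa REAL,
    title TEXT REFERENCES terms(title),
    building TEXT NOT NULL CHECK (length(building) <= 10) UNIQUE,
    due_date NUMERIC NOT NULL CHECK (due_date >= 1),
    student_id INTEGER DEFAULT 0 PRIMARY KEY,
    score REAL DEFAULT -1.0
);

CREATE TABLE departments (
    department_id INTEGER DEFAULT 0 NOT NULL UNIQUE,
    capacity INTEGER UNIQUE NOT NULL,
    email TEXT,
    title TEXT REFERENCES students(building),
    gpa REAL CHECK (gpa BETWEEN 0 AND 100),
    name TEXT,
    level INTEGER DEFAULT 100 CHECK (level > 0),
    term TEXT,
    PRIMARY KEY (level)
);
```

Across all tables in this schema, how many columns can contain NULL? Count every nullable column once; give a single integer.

terms: 6 nullable (term_id, score, status, capacity, grade, gpa — PK (section) and explicit NOT NULL columns excluded).
students: 5 nullable (weight, credits, gpa, title, score — PK (student_id) and explicit NOT NULL columns excluded).
departments: 5 nullable (email, title, gpa, name, term — PK (level) and explicit NOT NULL columns excluded).
Total: 6 + 5 + 5 = 16.

16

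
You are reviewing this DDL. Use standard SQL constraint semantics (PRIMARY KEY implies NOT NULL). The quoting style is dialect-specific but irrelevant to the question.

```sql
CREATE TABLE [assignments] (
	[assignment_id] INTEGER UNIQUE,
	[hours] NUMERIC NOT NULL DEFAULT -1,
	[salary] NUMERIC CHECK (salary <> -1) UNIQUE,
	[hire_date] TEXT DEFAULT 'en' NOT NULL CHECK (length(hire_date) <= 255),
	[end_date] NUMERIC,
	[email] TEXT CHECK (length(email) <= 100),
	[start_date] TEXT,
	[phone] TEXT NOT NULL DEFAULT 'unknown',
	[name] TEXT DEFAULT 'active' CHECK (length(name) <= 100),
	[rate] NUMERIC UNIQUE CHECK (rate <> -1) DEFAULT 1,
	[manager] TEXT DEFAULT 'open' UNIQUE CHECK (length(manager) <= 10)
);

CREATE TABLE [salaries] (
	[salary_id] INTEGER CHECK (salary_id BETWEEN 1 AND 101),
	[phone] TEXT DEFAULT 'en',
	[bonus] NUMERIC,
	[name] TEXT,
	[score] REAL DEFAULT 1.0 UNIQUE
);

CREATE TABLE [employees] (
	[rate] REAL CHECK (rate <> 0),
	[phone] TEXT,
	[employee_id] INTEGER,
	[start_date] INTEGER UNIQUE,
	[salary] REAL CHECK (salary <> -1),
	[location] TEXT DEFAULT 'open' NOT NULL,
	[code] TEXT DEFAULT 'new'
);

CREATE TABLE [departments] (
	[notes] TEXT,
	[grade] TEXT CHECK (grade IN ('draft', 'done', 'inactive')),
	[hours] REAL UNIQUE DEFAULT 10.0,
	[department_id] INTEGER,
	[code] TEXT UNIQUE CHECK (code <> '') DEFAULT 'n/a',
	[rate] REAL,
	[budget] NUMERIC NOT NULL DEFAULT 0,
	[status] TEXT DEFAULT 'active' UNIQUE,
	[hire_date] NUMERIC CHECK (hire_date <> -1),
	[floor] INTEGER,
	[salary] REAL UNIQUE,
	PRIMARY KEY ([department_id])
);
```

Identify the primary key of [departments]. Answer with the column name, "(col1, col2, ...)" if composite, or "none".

department_id is declared PRIMARY KEY as a table-level PRIMARY KEY clause.

department_id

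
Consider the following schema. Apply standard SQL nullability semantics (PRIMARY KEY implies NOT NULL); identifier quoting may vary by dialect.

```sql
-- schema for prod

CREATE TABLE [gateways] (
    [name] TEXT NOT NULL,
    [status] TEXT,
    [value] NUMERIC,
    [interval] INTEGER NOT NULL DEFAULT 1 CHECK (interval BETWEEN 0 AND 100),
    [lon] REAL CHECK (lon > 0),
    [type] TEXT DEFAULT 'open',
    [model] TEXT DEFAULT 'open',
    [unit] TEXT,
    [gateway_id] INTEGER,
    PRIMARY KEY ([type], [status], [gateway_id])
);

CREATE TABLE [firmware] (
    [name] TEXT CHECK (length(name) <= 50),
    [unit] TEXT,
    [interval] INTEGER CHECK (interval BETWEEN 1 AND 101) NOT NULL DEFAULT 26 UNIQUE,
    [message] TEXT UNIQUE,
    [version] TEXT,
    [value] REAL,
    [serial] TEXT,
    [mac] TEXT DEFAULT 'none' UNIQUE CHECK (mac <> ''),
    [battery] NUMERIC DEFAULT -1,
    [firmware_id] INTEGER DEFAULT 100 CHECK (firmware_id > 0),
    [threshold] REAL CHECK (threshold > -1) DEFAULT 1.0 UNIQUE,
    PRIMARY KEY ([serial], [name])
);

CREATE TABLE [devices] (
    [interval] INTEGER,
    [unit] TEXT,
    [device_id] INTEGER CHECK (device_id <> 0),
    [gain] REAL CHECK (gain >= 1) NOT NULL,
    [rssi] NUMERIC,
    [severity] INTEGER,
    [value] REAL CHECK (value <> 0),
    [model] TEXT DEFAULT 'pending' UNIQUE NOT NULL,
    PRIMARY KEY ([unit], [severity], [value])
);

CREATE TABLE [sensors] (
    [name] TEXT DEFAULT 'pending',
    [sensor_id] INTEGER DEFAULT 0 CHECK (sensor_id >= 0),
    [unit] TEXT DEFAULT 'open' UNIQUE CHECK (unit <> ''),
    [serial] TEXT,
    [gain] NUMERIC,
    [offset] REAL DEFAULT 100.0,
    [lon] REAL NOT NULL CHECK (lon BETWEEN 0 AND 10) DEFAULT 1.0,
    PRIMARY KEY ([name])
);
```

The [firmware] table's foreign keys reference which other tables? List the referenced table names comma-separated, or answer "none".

none

No column in firmware has a REFERENCES clause.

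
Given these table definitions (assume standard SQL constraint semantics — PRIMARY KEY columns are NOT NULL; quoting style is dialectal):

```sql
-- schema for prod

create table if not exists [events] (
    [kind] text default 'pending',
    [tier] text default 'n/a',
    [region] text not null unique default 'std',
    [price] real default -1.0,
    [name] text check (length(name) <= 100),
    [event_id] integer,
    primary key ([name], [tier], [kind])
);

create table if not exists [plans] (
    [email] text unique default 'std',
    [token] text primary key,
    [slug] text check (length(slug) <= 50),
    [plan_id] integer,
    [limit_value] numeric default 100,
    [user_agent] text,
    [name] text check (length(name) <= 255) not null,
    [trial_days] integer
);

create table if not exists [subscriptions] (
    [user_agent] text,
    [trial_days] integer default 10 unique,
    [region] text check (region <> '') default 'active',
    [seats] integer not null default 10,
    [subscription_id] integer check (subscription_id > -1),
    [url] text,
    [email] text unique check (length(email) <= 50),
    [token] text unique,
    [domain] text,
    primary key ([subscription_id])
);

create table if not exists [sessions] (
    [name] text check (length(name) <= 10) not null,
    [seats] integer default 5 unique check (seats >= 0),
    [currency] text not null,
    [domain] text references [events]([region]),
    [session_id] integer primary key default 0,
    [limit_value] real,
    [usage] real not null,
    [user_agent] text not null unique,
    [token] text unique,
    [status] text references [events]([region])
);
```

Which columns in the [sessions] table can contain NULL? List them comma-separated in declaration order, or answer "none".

seats, domain, limit_value, token, status

- name: declared NOT NULL → not nullable.
- seats: CHECK does not forbid NULL (a CHECK constraint passes when its expression is NULL) → nullable.
- currency: declared NOT NULL → not nullable.
- domain: a foreign key column may be NULL unless separately constrained → nullable.
- session_id: part of the PRIMARY KEY, which implies NOT NULL → not nullable.
- limit_value: no NOT NULL constraint applies → nullable.
- usage: declared NOT NULL → not nullable.
- user_agent: declared NOT NULL → not nullable.
- token: UNIQUE does not imply NOT NULL → nullable.
- status: a foreign key column may be NULL unless separately constrained → nullable.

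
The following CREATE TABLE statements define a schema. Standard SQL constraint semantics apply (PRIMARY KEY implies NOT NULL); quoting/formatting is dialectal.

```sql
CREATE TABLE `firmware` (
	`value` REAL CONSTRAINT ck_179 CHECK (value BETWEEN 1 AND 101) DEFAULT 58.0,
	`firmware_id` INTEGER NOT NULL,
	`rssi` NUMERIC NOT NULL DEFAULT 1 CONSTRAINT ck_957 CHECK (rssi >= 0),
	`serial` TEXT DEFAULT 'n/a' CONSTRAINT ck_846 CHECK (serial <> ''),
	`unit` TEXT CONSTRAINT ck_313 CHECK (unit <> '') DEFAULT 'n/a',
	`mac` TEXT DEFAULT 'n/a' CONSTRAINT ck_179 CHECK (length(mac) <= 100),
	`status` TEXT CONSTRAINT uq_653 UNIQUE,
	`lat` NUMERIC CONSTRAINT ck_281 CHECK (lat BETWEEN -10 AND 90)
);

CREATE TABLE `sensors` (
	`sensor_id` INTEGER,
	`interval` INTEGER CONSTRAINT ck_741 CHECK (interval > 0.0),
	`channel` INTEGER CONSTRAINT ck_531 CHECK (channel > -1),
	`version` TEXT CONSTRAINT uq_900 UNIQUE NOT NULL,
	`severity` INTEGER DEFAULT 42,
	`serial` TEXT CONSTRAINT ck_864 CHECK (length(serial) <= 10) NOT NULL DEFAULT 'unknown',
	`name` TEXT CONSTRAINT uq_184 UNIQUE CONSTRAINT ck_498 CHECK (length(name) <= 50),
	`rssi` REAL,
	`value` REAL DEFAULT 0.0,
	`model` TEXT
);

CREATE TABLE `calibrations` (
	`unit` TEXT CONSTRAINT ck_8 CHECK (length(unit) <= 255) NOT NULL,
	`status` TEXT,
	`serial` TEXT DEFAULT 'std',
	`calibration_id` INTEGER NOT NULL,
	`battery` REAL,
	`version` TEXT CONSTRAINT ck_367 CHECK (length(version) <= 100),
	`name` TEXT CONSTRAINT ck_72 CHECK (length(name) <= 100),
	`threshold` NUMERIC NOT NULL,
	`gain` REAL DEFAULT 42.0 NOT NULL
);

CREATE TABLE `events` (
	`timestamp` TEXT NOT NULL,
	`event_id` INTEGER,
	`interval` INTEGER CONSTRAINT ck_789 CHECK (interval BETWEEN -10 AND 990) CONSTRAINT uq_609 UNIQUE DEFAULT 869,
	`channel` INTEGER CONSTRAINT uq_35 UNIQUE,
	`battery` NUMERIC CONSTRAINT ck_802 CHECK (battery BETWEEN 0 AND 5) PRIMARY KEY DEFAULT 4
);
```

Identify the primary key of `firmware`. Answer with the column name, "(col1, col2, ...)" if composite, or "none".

none

No column is declared PRIMARY KEY inline, and there is no table-level PRIMARY KEY clause in firmware.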